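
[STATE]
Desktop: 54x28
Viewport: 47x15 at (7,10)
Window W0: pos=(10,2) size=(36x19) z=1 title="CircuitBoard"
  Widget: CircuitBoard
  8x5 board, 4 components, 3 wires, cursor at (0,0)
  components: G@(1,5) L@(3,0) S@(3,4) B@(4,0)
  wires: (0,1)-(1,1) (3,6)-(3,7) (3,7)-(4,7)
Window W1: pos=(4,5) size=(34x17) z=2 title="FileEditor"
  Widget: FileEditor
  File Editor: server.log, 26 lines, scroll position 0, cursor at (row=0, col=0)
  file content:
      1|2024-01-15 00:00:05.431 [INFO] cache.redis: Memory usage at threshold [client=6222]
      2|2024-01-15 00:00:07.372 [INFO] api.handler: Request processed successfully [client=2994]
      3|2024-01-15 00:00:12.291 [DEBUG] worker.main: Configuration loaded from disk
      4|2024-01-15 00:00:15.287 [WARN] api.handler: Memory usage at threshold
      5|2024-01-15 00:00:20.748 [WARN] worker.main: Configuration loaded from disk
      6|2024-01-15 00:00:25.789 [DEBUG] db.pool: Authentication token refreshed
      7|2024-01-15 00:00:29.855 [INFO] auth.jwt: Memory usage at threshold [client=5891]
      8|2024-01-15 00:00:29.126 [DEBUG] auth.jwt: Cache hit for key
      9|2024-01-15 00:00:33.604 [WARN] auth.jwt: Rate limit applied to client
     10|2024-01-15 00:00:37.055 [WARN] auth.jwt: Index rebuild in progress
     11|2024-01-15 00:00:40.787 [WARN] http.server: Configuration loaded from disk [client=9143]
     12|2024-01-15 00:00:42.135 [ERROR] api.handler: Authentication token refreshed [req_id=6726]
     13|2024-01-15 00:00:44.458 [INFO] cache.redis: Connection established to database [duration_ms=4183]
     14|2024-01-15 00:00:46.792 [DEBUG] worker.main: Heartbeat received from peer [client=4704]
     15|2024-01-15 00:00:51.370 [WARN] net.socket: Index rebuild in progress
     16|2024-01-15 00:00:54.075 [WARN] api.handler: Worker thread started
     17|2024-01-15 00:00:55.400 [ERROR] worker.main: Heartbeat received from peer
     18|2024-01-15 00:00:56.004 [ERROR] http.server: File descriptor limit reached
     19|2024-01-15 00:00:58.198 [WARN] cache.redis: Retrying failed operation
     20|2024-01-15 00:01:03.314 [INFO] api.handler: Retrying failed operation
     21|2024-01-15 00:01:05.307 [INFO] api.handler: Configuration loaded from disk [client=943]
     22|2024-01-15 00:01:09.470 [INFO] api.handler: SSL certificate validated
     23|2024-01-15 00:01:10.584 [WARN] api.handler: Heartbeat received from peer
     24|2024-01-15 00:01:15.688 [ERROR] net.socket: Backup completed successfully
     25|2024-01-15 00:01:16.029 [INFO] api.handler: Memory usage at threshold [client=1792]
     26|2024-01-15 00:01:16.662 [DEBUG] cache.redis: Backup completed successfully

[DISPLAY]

24-01-15 00:00:12.291 [DEBUG]░┃       ┃        
24-01-15 00:00:15.287 [WARN] ░┃       ┃        
24-01-15 00:00:20.748 [WARN] ░┃ · ─ · ┃        
24-01-15 00:00:25.789 [DEBUG]░┃     │ ┃        
24-01-15 00:00:29.855 [INFO] ░┃     · ┃        
24-01-15 00:00:29.126 [DEBUG]░┃       ┃        
24-01-15 00:00:33.604 [WARN] ░┃       ┃        
24-01-15 00:00:37.055 [WARN] ░┃       ┃        
24-01-15 00:00:40.787 [WARN] ░┃       ┃        
24-01-15 00:00:42.135 [ERROR]░┃       ┃        
24-01-15 00:00:44.458 [INFO] ▼┃━━━━━━━┛        
━━━━━━━━━━━━━━━━━━━━━━━━━━━━━━┛                
                                               
                                               
                                               


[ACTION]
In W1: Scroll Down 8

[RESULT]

24-01-15 00:00:40.787 [WARN] ░┃       ┃        
24-01-15 00:00:42.135 [ERROR]░┃       ┃        
24-01-15 00:00:44.458 [INFO] ░┃ · ─ · ┃        
24-01-15 00:00:46.792 [DEBUG]░┃     │ ┃        
24-01-15 00:00:51.370 [WARN] ░┃     · ┃        
24-01-15 00:00:54.075 [WARN] █┃       ┃        
24-01-15 00:00:55.400 [ERROR]░┃       ┃        
24-01-15 00:00:56.004 [ERROR]░┃       ┃        
24-01-15 00:00:58.198 [WARN] ░┃       ┃        
24-01-15 00:01:03.314 [INFO] ░┃       ┃        
24-01-15 00:01:05.307 [INFO] ▼┃━━━━━━━┛        
━━━━━━━━━━━━━━━━━━━━━━━━━━━━━━┛                
                                               
                                               
                                               


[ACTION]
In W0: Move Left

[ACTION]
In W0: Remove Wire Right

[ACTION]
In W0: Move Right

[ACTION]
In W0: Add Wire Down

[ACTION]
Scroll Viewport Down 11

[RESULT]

24-01-15 00:00:46.792 [DEBUG]░┃     │ ┃        
24-01-15 00:00:51.370 [WARN] ░┃     · ┃        
24-01-15 00:00:54.075 [WARN] █┃       ┃        
24-01-15 00:00:55.400 [ERROR]░┃       ┃        
24-01-15 00:00:56.004 [ERROR]░┃       ┃        
24-01-15 00:00:58.198 [WARN] ░┃       ┃        
24-01-15 00:01:03.314 [INFO] ░┃       ┃        
24-01-15 00:01:05.307 [INFO] ▼┃━━━━━━━┛        
━━━━━━━━━━━━━━━━━━━━━━━━━━━━━━┛                
                                               
                                               
                                               
                                               
                                               
                                               


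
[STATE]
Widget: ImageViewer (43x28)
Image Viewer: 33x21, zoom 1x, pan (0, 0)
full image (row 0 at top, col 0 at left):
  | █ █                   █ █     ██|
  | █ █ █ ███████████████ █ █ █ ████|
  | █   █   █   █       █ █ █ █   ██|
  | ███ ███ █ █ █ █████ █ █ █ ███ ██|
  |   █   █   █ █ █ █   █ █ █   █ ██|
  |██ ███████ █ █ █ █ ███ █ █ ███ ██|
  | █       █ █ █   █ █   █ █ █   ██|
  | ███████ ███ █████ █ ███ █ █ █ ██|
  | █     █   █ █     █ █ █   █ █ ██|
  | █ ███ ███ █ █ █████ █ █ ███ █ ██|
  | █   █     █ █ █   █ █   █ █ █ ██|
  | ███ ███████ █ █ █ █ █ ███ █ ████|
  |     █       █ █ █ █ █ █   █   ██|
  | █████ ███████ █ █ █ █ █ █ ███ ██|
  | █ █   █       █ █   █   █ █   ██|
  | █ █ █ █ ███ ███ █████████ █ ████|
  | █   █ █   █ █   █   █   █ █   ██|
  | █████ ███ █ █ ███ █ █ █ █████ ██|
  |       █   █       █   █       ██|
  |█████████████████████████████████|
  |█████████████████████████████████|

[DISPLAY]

 █ █                   █ █     ██          
 █ █ █ ███████████████ █ █ █ ████          
 █   █   █   █       █ █ █ █   ██          
 ███ ███ █ █ █ █████ █ █ █ ███ ██          
   █   █   █ █ █ █   █ █ █   █ ██          
██ ███████ █ █ █ █ ███ █ █ ███ ██          
 █       █ █ █   █ █   █ █ █   ██          
 ███████ ███ █████ █ ███ █ █ █ ██          
 █     █   █ █     █ █ █   █ █ ██          
 █ ███ ███ █ █ █████ █ █ ███ █ ██          
 █   █     █ █ █   █ █   █ █ █ ██          
 ███ ███████ █ █ █ █ █ ███ █ ████          
     █       █ █ █ █ █ █   █   ██          
 █████ ███████ █ █ █ █ █ █ ███ ██          
 █ █   █       █ █   █   █ █   ██          
 █ █ █ █ ███ ███ █████████ █ ████          
 █   █ █   █ █   █   █   █ █   ██          
 █████ ███ █ █ ███ █ █ █ █████ ██          
       █   █       █   █       ██          
█████████████████████████████████          
█████████████████████████████████          
                                           
                                           
                                           
                                           
                                           
                                           
                                           


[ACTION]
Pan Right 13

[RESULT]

          █ █     ██                       
█████████ █ █ █ ████                       
█       █ █ █ █   ██                       
█ █████ █ █ █ ███ ██                       
█ █ █   █ █ █   █ ██                       
█ █ █ ███ █ █ ███ ██                       
█   █ █   █ █ █   ██                       
█████ █ ███ █ █ █ ██                       
█     █ █ █   █ █ ██                       
█ █████ █ █ ███ █ ██                       
█ █   █ █   █ █ █ ██                       
█ █ █ █ █ ███ █ ████                       
█ █ █ █ █ █   █   ██                       
█ █ █ █ █ █ █ ███ ██                       
  █ █   █   █ █   ██                       
███ █████████ █ ████                       
█   █   █   █ █   ██                       
█ ███ █ █ █ █████ ██                       
      █   █       ██                       
████████████████████                       
████████████████████                       
                                           
                                           
                                           
                                           
                                           
                                           
                                           


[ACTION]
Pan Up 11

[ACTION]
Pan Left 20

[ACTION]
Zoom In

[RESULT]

  ██  ██                                   
  ██  ██                                   
  ██  ██  ██  █████████████████████████████
  ██  ██  ██  █████████████████████████████
  ██      ██      ██      ██              █
  ██      ██      ██      ██              █
  ██████  ██████  ██  ██  ██  ██████████  █
  ██████  ██████  ██  ██  ██  ██████████  █
      ██      ██      ██  ██  ██  ██      █
      ██      ██      ██  ██  ██  ██      █
████  ██████████████  ██  ██  ██  ██  █████
████  ██████████████  ██  ██  ██  ██  █████
  ██              ██  ██  ██      ██  ██   
  ██              ██  ██  ██      ██  ██   
  ██████████████  ██████  ██████████  ██  █
  ██████████████  ██████  ██████████  ██  █
  ██          ██      ██  ██          ██  █
  ██          ██      ██  ██          ██  █
  ██  ██████  ██████  ██  ██  ██████████  █
  ██  ██████  ██████  ██  ██  ██████████  █
  ██      ██          ██  ██  ██      ██  █
  ██      ██          ██  ██  ██      ██  █
  ██████  ██████████████  ██  ██  ██  ██  █
  ██████  ██████████████  ██  ██  ██  ██  █
          ██              ██  ██  ██  ██  █
          ██              ██  ██  ██  ██  █
  ██████████  ██████████████  ██  ██  ██  █
  ██████████  ██████████████  ██  ██  ██  █


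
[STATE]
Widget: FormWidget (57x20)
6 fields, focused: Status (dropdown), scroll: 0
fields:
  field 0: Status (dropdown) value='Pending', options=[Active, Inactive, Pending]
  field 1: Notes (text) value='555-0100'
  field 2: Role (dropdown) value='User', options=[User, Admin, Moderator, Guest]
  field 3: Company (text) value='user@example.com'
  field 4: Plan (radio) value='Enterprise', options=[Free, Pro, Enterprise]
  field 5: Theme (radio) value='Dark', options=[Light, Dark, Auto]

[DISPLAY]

> Status:     [Pending                                 ▼]
  Notes:      [555-0100                                 ]
  Role:       [User                                    ▼]
  Company:    [user@example.com                         ]
  Plan:       ( ) Free  ( ) Pro  (●) Enterprise          
  Theme:      ( ) Light  (●) Dark  ( ) Auto              
                                                         
                                                         
                                                         
                                                         
                                                         
                                                         
                                                         
                                                         
                                                         
                                                         
                                                         
                                                         
                                                         
                                                         


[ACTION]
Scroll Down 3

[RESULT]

  Company:    [user@example.com                         ]
  Plan:       ( ) Free  ( ) Pro  (●) Enterprise          
  Theme:      ( ) Light  (●) Dark  ( ) Auto              
                                                         
                                                         
                                                         
                                                         
                                                         
                                                         
                                                         
                                                         
                                                         
                                                         
                                                         
                                                         
                                                         
                                                         
                                                         
                                                         
                                                         


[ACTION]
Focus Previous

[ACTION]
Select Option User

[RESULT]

  Company:    [user@example.com                         ]
  Plan:       ( ) Free  ( ) Pro  (●) Enterprise          
> Theme:      ( ) Light  (●) Dark  ( ) Auto              
                                                         
                                                         
                                                         
                                                         
                                                         
                                                         
                                                         
                                                         
                                                         
                                                         
                                                         
                                                         
                                                         
                                                         
                                                         
                                                         
                                                         


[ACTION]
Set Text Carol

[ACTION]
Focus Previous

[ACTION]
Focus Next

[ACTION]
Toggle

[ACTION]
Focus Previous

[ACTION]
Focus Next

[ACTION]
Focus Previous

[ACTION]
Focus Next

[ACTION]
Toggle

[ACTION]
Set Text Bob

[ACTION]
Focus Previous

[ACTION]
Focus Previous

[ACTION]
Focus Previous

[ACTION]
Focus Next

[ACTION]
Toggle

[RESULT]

> Company:    [user@example.com                         ]
  Plan:       ( ) Free  ( ) Pro  (●) Enterprise          
  Theme:      ( ) Light  (●) Dark  ( ) Auto              
                                                         
                                                         
                                                         
                                                         
                                                         
                                                         
                                                         
                                                         
                                                         
                                                         
                                                         
                                                         
                                                         
                                                         
                                                         
                                                         
                                                         


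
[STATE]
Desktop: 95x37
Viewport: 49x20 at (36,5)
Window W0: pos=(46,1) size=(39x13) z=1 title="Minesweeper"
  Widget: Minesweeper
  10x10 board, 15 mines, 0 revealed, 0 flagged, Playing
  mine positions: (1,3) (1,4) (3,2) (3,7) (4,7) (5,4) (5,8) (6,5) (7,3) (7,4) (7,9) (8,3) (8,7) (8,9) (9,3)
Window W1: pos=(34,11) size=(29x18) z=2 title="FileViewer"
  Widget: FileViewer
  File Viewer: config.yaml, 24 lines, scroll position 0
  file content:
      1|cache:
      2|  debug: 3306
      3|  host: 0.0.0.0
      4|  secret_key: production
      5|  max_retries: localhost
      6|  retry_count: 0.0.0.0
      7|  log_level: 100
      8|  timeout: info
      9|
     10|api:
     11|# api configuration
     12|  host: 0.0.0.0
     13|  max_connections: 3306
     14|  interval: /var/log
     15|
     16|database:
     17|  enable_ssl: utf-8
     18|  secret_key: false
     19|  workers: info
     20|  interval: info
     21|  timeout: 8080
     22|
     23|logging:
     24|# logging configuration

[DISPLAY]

          ┃■■■■■■■■■■                           ┃
          ┃■■■■■■■■■■                           ┃
          ┃■■■■■■■■■■                           ┃
          ┃■■■■■■■■■■                           ┃
          ┃■■■■■■■■■■                           ┃
          ┃■■■■■■■■■■                           ┃
━━━━━━━━━━━━━━━━━━━━━━━━━━┓                     ┃
FileViewer                ┃                     ┃
──────────────────────────┨━━━━━━━━━━━━━━━━━━━━━┛
ache:                    ▲┃                      
 debug: 3306             █┃                      
 host: 0.0.0.0           ░┃                      
 secret_key: production  ░┃                      
 max_retries: localhost  ░┃                      
 retry_count: 0.0.0.0    ░┃                      
 log_level: 100          ░┃                      
 timeout: info           ░┃                      
                         ░┃                      
pi:                      ░┃                      
 api configuration       ░┃                      


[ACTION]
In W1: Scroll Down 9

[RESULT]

          ┃■■■■■■■■■■                           ┃
          ┃■■■■■■■■■■                           ┃
          ┃■■■■■■■■■■                           ┃
          ┃■■■■■■■■■■                           ┃
          ┃■■■■■■■■■■                           ┃
          ┃■■■■■■■■■■                           ┃
━━━━━━━━━━━━━━━━━━━━━━━━━━┓                     ┃
FileViewer                ┃                     ┃
──────────────────────────┨━━━━━━━━━━━━━━━━━━━━━┛
pi:                      ▲┃                      
 api configuration       ░┃                      
 host: 0.0.0.0           ░┃                      
 max_connections: 3306   ░┃                      
 interval: /var/log      ░┃                      
                         ░┃                      
atabase:                 ░┃                      
 enable_ssl: utf-8       ░┃                      
 secret_key: false       ░┃                      
 workers: info           ░┃                      
 interval: info          ░┃                      


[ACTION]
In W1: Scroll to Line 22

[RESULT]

          ┃■■■■■■■■■■                           ┃
          ┃■■■■■■■■■■                           ┃
          ┃■■■■■■■■■■                           ┃
          ┃■■■■■■■■■■                           ┃
          ┃■■■■■■■■■■                           ┃
          ┃■■■■■■■■■■                           ┃
━━━━━━━━━━━━━━━━━━━━━━━━━━┓                     ┃
FileViewer                ┃                     ┃
──────────────────────────┨━━━━━━━━━━━━━━━━━━━━━┛
 api configuration       ▲┃                      
 host: 0.0.0.0           ░┃                      
 max_connections: 3306   ░┃                      
 interval: /var/log      ░┃                      
                         ░┃                      
atabase:                 ░┃                      
 enable_ssl: utf-8       ░┃                      
 secret_key: false       ░┃                      
 workers: info           ░┃                      
 interval: info          ░┃                      
 timeout: 8080           ░┃                      


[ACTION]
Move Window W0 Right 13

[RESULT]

                    ┃■■■■■■■■■■                  
                    ┃■■■■■■■■■■                  
                    ┃■■■■■■■■■■                  
                    ┃■■■■■■■■■■                  
                    ┃■■■■■■■■■■                  
                    ┃■■■■■■■■■■                  
━━━━━━━━━━━━━━━━━━━━━━━━━━┓■■■■                  
FileViewer                ┃■■■■                  
──────────────────────────┨━━━━━━━━━━━━━━━━━━━━━━
 api configuration       ▲┃                      
 host: 0.0.0.0           ░┃                      
 max_connections: 3306   ░┃                      
 interval: /var/log      ░┃                      
                         ░┃                      
atabase:                 ░┃                      
 enable_ssl: utf-8       ░┃                      
 secret_key: false       ░┃                      
 workers: info           ░┃                      
 interval: info          ░┃                      
 timeout: 8080           ░┃                      


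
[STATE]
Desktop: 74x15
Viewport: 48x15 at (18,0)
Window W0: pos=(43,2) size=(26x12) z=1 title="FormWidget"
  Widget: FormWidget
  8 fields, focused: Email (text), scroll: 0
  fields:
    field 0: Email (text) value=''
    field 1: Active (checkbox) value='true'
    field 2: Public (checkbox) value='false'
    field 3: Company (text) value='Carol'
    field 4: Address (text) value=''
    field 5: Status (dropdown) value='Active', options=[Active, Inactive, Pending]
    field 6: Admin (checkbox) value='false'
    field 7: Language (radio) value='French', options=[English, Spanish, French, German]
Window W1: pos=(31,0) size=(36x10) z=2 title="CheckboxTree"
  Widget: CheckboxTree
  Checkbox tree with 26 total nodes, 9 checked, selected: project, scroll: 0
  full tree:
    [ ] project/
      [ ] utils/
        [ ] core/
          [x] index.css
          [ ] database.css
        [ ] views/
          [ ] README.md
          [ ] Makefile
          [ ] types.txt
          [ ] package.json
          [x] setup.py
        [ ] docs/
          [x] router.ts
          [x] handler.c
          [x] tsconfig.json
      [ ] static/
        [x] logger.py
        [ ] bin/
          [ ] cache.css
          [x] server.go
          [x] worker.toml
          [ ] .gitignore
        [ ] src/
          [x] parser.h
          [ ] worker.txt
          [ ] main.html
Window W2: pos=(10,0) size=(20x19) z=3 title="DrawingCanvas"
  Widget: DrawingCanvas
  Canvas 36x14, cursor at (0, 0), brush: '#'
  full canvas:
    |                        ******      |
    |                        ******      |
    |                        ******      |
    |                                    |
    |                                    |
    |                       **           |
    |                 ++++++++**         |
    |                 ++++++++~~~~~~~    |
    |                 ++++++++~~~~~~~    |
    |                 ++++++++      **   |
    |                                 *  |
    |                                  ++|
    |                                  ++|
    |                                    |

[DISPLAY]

━━━━━━━━━━━┓ ┏━━━━━━━━━━━━━━━━━━━━━━━━━━━━━━━━━━
gCanvas    ┃ ┃ CheckboxTree                     
───────────┨ ┠──────────────────────────────────
           ┃ ┃>[-] project/                     
           ┃ ┃   [-] utils/                     
           ┃ ┃     [-] core/                    
           ┃ ┃       [x] index.css              
           ┃ ┃       [ ] database.css           
           ┃ ┃     [-] views/                   
          +┃ ┗━━━━━━━━━━━━━━━━━━━━━━━━━━━━━━━━━━
          +┃             ┃  Status:     [Active 
          +┃             ┃  Admin:      [ ]     
          +┃             ┃  Language:   ( ) Engl
           ┃             ┗━━━━━━━━━━━━━━━━━━━━━━
           ┃                                    


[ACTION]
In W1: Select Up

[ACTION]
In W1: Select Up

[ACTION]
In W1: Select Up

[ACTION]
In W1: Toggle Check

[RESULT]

━━━━━━━━━━━┓ ┏━━━━━━━━━━━━━━━━━━━━━━━━━━━━━━━━━━
gCanvas    ┃ ┃ CheckboxTree                     
───────────┨ ┠──────────────────────────────────
           ┃ ┃>[x] project/                     
           ┃ ┃   [x] utils/                     
           ┃ ┃     [x] core/                    
           ┃ ┃       [x] index.css              
           ┃ ┃       [x] database.css           
           ┃ ┃     [x] views/                   
          +┃ ┗━━━━━━━━━━━━━━━━━━━━━━━━━━━━━━━━━━
          +┃             ┃  Status:     [Active 
          +┃             ┃  Admin:      [ ]     
          +┃             ┃  Language:   ( ) Engl
           ┃             ┗━━━━━━━━━━━━━━━━━━━━━━
           ┃                                    


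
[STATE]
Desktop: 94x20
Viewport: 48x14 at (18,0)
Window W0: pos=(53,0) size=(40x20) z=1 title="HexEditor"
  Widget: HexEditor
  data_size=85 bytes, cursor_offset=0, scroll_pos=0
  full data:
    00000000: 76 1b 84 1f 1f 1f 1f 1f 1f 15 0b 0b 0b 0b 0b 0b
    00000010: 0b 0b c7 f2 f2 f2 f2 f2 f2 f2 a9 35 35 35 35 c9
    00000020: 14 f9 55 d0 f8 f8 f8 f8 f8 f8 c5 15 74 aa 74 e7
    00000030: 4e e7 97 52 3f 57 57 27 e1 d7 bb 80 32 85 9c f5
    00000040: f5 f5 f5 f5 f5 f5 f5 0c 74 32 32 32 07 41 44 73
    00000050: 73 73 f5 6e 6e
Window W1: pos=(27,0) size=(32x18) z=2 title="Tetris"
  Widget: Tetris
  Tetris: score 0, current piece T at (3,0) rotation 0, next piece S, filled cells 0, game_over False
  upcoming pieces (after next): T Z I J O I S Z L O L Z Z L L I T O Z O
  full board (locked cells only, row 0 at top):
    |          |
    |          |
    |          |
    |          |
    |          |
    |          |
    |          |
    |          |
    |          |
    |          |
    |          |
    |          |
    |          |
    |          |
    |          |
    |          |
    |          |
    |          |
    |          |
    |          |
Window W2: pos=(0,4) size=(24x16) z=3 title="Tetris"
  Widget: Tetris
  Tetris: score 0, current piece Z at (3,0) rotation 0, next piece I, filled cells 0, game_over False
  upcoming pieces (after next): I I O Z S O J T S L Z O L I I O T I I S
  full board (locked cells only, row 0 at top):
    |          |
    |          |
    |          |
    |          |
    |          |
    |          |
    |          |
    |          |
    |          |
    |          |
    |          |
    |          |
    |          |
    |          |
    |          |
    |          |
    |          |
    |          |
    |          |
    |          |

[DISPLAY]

         ┏━━━━━━━━━━━━━━━━━━━━━━━━━━━━━━┓━━━━━━━
         ┃ Tetris                       ┃ditor  
         ┠──────────────────────────────┨───────
         ┃          │Next:              ┃000  76
━━━━━┓   ┃          │ ░░                ┃010  0b
     ┃   ┃          │░░                 ┃020  14
─────┨   ┃          │                   ┃030  4e
     ┃   ┃          │                   ┃040  f5
     ┃   ┃          │                   ┃050  73
     ┃   ┃          │Score:             ┃       
     ┃   ┃          │0                  ┃       
     ┃   ┃          │                   ┃       
     ┃   ┃          │                   ┃       
     ┃   ┃          │                   ┃       


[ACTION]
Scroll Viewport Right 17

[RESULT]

━━━━━━━━━━━━━━━━━━━━━━━┓━━━━━━━━━━━━━━━━━━━━━━━━
                       ┃ditor                   
───────────────────────┨────────────────────────
   │Next:              ┃000  76 1b 84 1f 1f 1f 1
   │ ░░                ┃010  0b 0b c7 f2 f2 f2 f
   │░░                 ┃020  14 f9 55 d0 f8 f8 f
   │                   ┃030  4e e7 97 52 3f 57 5
   │                   ┃040  f5 f5 f5 f5 f5 f5 f
   │                   ┃050  73 73 f5 6e 6e     
   │Score:             ┃                        
   │0                  ┃                        
   │                   ┃                        
   │                   ┃                        
   │                   ┃                        


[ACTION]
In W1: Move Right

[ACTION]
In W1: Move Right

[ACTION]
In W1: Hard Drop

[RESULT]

━━━━━━━━━━━━━━━━━━━━━━━┓━━━━━━━━━━━━━━━━━━━━━━━━
                       ┃ditor                   
───────────────────────┨────────────────────────
   │Next:              ┃000  76 1b 84 1f 1f 1f 1
   │ ▒                 ┃010  0b 0b c7 f2 f2 f2 f
   │▒▒▒                ┃020  14 f9 55 d0 f8 f8 f
   │                   ┃030  4e e7 97 52 3f 57 5
   │                   ┃040  f5 f5 f5 f5 f5 f5 f
   │                   ┃050  73 73 f5 6e 6e     
   │Score:             ┃                        
   │0                  ┃                        
   │                   ┃                        
   │                   ┃                        
   │                   ┃                        


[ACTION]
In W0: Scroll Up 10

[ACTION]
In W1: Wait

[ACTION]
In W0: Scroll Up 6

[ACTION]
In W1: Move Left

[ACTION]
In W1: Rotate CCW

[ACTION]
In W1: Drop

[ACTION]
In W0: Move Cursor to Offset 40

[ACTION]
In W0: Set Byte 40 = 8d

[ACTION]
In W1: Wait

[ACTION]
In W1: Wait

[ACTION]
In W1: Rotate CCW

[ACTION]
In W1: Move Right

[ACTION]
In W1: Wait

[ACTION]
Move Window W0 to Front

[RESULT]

━━━━━━━━━━━━━━━━━━┏━━━━━━━━━━━━━━━━━━━━━━━━━━━━━
                  ┃ HexEditor                   
──────────────────┠─────────────────────────────
   │Next:         ┃00000000  76 1b 84 1f 1f 1f 1
   │ ▒            ┃00000010  0b 0b c7 f2 f2 f2 f
   │▒▒▒           ┃00000020  14 f9 55 d0 f8 f8 f
   │              ┃00000030  4e e7 97 52 3f 57 5
   │              ┃00000040  f5 f5 f5 f5 f5 f5 f
   │              ┃00000050  73 73 f5 6e 6e     
   │Score:        ┃                             
   │0             ┃                             
   │              ┃                             
   │              ┃                             
   │              ┃                             


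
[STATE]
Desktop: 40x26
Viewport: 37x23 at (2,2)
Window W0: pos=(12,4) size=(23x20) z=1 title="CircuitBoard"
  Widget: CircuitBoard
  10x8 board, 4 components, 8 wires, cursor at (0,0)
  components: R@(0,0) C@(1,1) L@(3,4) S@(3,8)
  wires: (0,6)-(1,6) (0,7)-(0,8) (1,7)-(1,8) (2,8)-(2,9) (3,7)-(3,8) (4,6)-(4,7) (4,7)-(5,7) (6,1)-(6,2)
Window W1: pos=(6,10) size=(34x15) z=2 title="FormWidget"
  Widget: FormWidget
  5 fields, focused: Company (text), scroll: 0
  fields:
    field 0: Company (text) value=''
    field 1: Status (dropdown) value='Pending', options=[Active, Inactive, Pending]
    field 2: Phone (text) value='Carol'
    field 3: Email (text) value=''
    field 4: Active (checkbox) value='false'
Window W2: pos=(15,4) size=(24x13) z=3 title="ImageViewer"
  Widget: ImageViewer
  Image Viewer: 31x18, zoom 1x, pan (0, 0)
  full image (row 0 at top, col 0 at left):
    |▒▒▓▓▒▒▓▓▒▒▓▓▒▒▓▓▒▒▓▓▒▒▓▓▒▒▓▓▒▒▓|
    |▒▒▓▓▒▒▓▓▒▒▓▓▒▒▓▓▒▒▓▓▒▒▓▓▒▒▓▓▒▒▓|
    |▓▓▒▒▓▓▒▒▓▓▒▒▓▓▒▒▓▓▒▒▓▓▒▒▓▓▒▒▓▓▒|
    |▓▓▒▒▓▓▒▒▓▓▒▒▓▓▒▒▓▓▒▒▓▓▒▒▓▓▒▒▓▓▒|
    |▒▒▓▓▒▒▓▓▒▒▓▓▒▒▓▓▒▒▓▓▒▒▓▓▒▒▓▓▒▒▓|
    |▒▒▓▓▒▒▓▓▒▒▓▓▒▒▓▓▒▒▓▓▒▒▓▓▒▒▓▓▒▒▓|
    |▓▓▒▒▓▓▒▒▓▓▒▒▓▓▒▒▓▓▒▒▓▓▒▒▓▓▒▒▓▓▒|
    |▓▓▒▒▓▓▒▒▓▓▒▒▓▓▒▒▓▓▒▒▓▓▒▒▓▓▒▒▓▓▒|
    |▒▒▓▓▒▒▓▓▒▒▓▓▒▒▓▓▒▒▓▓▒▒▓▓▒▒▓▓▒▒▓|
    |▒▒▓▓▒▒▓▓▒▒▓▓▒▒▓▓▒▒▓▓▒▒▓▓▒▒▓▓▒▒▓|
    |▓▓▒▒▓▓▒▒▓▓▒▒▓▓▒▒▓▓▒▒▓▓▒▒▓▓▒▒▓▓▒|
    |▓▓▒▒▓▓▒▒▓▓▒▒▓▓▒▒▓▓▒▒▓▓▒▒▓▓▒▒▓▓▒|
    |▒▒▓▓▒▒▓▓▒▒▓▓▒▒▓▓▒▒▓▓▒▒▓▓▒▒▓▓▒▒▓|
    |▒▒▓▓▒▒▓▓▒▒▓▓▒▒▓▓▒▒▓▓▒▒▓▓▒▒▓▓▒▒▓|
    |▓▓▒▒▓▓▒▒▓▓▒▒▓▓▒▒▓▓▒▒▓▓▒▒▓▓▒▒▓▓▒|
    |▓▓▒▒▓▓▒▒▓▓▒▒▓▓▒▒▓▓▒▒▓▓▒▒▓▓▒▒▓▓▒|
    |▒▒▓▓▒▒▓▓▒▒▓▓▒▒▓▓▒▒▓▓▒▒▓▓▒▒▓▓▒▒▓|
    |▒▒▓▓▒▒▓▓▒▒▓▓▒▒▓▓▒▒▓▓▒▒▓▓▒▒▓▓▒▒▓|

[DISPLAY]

                                     
                                     
          ┏━━┏━━━━━━━━━━━━━━━━━━━━━━┓
          ┃ C┃ ImageViewer          ┃
          ┠──┠──────────────────────┨
          ┃  ┃▒▒▓▓▒▒▓▓▒▒▓▓▒▒▓▓▒▒▓▓▒▒┃
          ┃0 ┃▒▒▓▓▒▒▓▓▒▒▓▓▒▒▓▓▒▒▓▓▒▒┃
          ┃  ┃▓▓▒▒▓▓▒▒▓▓▒▒▓▓▒▒▓▓▒▒▓▓┃
    ┏━━━━━━━━┃▓▓▒▒▓▓▒▒▓▓▒▒▓▓▒▒▓▓▒▒▓▓┃
    ┃ FormWid┃▒▒▓▓▒▒▓▓▒▒▓▓▒▒▓▓▒▒▓▓▒▒┃
    ┠────────┃▒▒▓▓▒▒▓▓▒▒▓▓▒▒▓▓▒▒▓▓▒▒┃
    ┃> Compan┃▓▓▒▒▓▓▒▒▓▓▒▒▓▓▒▒▓▓▒▒▓▓┃
    ┃  Status┃▓▓▒▒▓▓▒▒▓▓▒▒▓▓▒▒▓▓▒▒▓▓┃
    ┃  Phone:┃▒▒▓▓▒▒▓▓▒▒▓▓▒▒▓▓▒▒▓▓▒▒┃
    ┃  Email:┗━━━━━━━━━━━━━━━━━━━━━━┛
    ┃  Active:     [ ]               
    ┃                                
    ┃                                
    ┃                                
    ┃                                
    ┃                                
    ┃                                
    ┗━━━━━━━━━━━━━━━━━━━━━━━━━━━━━━━━


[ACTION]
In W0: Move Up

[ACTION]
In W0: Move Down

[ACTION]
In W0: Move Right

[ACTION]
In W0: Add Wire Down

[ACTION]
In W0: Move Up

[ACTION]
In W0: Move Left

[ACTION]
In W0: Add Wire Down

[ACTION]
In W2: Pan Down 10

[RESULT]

                                     
                                     
          ┏━━┏━━━━━━━━━━━━━━━━━━━━━━┓
          ┃ C┃ ImageViewer          ┃
          ┠──┠──────────────────────┨
          ┃  ┃▓▓▒▒▓▓▒▒▓▓▒▒▓▓▒▒▓▓▒▒▓▓┃
          ┃0 ┃▓▓▒▒▓▓▒▒▓▓▒▒▓▓▒▒▓▓▒▒▓▓┃
          ┃  ┃▒▒▓▓▒▒▓▓▒▒▓▓▒▒▓▓▒▒▓▓▒▒┃
    ┏━━━━━━━━┃▒▒▓▓▒▒▓▓▒▒▓▓▒▒▓▓▒▒▓▓▒▒┃
    ┃ FormWid┃▓▓▒▒▓▓▒▒▓▓▒▒▓▓▒▒▓▓▒▒▓▓┃
    ┠────────┃▓▓▒▒▓▓▒▒▓▓▒▒▓▓▒▒▓▓▒▒▓▓┃
    ┃> Compan┃▒▒▓▓▒▒▓▓▒▒▓▓▒▒▓▓▒▒▓▓▒▒┃
    ┃  Status┃▒▒▓▓▒▒▓▓▒▒▓▓▒▒▓▓▒▒▓▓▒▒┃
    ┃  Phone:┃                      ┃
    ┃  Email:┗━━━━━━━━━━━━━━━━━━━━━━┛
    ┃  Active:     [ ]               
    ┃                                
    ┃                                
    ┃                                
    ┃                                
    ┃                                
    ┃                                
    ┗━━━━━━━━━━━━━━━━━━━━━━━━━━━━━━━━
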